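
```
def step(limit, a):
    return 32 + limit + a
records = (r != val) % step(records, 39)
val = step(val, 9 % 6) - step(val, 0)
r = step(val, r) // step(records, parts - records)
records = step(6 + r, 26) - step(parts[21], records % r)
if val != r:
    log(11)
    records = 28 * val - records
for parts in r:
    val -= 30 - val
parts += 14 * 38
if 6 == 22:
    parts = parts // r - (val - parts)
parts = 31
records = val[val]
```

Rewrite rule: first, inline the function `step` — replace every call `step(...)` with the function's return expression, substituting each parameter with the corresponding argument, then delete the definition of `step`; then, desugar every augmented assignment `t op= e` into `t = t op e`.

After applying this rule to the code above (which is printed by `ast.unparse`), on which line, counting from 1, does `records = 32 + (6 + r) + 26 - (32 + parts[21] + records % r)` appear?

Transformed code:
records = (r != val) % (32 + records + 39)
val = 32 + val + 9 % 6 - (32 + val + 0)
r = (32 + val + r) // (32 + records + (parts - records))
records = 32 + (6 + r) + 26 - (32 + parts[21] + records % r)
if val != r:
    log(11)
    records = 28 * val - records
for parts in r:
    val = val - (30 - val)
parts = parts + 14 * 38
if 6 == 22:
    parts = parts // r - (val - parts)
parts = 31
records = val[val]

4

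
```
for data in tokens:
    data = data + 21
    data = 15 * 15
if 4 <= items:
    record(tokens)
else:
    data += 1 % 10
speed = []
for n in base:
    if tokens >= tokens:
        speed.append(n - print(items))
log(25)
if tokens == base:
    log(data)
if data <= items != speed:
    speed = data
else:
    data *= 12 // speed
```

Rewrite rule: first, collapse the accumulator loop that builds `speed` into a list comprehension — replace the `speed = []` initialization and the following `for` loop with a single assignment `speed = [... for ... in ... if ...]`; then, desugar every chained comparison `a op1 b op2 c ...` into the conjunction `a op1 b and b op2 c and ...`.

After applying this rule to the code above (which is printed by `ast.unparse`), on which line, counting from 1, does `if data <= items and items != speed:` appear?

12

Transformed code:
for data in tokens:
    data = data + 21
    data = 15 * 15
if 4 <= items:
    record(tokens)
else:
    data += 1 % 10
speed = [n - print(items) for n in base if tokens >= tokens]
log(25)
if tokens == base:
    log(data)
if data <= items and items != speed:
    speed = data
else:
    data *= 12 // speed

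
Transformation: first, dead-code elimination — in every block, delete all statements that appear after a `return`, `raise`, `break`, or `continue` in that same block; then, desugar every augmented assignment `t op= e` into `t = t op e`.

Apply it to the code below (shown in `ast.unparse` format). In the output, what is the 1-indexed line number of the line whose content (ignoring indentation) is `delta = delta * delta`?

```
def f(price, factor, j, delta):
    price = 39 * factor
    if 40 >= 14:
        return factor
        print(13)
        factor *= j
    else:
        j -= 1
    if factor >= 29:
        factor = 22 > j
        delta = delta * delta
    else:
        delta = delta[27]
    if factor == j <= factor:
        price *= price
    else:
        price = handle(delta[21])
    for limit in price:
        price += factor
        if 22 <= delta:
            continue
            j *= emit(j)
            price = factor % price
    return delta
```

Transformed code:
def f(price, factor, j, delta):
    price = 39 * factor
    if 40 >= 14:
        return factor
    else:
        j = j - 1
    if factor >= 29:
        factor = 22 > j
        delta = delta * delta
    else:
        delta = delta[27]
    if factor == j <= factor:
        price = price * price
    else:
        price = handle(delta[21])
    for limit in price:
        price = price + factor
        if 22 <= delta:
            continue
    return delta

9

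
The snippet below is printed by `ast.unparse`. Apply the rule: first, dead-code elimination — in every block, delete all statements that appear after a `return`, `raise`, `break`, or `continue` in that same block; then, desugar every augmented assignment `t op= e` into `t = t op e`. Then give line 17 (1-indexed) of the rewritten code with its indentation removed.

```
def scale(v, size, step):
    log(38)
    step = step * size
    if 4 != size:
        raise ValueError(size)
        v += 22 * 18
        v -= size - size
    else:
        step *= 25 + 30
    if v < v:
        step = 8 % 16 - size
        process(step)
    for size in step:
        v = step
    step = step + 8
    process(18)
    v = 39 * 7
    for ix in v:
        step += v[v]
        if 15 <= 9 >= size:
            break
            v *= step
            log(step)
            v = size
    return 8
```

step = step + v[v]

Transformed code:
def scale(v, size, step):
    log(38)
    step = step * size
    if 4 != size:
        raise ValueError(size)
    else:
        step = step * (25 + 30)
    if v < v:
        step = 8 % 16 - size
        process(step)
    for size in step:
        v = step
    step = step + 8
    process(18)
    v = 39 * 7
    for ix in v:
        step = step + v[v]
        if 15 <= 9 >= size:
            break
    return 8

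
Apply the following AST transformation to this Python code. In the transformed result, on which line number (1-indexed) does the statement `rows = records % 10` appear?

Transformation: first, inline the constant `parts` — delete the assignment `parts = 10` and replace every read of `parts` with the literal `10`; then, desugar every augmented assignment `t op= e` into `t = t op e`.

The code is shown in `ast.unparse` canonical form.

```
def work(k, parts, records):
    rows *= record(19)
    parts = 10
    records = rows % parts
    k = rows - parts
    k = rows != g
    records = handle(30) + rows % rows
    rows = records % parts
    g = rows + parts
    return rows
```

7

Transformed code:
def work(k, parts, records):
    rows = rows * record(19)
    records = rows % 10
    k = rows - 10
    k = rows != g
    records = handle(30) + rows % rows
    rows = records % 10
    g = rows + 10
    return rows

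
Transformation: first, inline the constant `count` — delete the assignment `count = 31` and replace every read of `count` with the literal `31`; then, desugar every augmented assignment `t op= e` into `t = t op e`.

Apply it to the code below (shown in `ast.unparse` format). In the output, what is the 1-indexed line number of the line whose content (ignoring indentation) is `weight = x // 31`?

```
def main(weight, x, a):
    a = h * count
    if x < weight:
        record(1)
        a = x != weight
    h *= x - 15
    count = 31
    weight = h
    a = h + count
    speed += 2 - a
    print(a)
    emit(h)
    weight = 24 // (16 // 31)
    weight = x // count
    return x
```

13

Transformed code:
def main(weight, x, a):
    a = h * 31
    if x < weight:
        record(1)
        a = x != weight
    h = h * (x - 15)
    weight = h
    a = h + 31
    speed = speed + (2 - a)
    print(a)
    emit(h)
    weight = 24 // (16 // 31)
    weight = x // 31
    return x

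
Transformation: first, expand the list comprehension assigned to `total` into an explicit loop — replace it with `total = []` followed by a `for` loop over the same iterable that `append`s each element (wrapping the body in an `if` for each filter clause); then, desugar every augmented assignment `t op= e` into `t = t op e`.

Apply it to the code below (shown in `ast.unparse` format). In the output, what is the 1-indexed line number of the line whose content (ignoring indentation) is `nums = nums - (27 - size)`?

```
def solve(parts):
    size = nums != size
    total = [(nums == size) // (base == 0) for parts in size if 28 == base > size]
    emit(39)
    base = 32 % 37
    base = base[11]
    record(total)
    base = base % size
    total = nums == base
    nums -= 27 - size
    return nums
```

13

Transformed code:
def solve(parts):
    size = nums != size
    total = []
    for parts in size:
        if 28 == base > size:
            total.append((nums == size) // (base == 0))
    emit(39)
    base = 32 % 37
    base = base[11]
    record(total)
    base = base % size
    total = nums == base
    nums = nums - (27 - size)
    return nums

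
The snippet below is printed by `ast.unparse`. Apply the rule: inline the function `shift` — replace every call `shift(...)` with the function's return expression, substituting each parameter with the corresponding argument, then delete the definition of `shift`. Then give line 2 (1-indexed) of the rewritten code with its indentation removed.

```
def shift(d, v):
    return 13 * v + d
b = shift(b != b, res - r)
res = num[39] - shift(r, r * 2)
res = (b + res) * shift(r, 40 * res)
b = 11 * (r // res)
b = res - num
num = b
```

res = num[39] - (13 * (r * 2) + r)

Transformed code:
b = 13 * (res - r) + (b != b)
res = num[39] - (13 * (r * 2) + r)
res = (b + res) * (13 * (40 * res) + r)
b = 11 * (r // res)
b = res - num
num = b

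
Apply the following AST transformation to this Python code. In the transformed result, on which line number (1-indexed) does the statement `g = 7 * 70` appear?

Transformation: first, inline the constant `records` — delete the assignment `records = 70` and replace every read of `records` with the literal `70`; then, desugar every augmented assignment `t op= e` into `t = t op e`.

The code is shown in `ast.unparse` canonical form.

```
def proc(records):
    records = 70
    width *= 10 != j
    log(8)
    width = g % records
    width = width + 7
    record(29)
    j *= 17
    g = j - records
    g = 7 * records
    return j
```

Transformed code:
def proc(records):
    width = width * (10 != j)
    log(8)
    width = g % 70
    width = width + 7
    record(29)
    j = j * 17
    g = j - 70
    g = 7 * 70
    return j

9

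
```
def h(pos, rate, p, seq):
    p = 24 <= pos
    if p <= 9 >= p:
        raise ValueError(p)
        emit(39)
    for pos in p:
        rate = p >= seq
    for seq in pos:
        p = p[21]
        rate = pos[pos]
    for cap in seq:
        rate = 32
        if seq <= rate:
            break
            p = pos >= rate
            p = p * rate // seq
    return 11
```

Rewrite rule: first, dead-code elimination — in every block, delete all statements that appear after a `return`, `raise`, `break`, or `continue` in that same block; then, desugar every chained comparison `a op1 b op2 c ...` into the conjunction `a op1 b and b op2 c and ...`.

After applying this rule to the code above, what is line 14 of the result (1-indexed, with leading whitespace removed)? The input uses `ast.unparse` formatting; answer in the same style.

Transformed code:
def h(pos, rate, p, seq):
    p = 24 <= pos
    if p <= 9 and 9 >= p:
        raise ValueError(p)
    for pos in p:
        rate = p >= seq
    for seq in pos:
        p = p[21]
        rate = pos[pos]
    for cap in seq:
        rate = 32
        if seq <= rate:
            break
    return 11

return 11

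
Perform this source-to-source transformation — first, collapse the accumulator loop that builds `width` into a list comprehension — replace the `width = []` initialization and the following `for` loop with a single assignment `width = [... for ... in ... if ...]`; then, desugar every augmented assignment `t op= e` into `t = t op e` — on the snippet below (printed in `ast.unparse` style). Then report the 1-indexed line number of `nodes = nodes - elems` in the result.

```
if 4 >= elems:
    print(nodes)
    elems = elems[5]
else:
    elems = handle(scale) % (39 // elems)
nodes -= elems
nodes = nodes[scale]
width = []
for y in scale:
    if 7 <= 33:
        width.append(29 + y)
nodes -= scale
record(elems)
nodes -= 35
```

Transformed code:
if 4 >= elems:
    print(nodes)
    elems = elems[5]
else:
    elems = handle(scale) % (39 // elems)
nodes = nodes - elems
nodes = nodes[scale]
width = [29 + y for y in scale if 7 <= 33]
nodes = nodes - scale
record(elems)
nodes = nodes - 35

6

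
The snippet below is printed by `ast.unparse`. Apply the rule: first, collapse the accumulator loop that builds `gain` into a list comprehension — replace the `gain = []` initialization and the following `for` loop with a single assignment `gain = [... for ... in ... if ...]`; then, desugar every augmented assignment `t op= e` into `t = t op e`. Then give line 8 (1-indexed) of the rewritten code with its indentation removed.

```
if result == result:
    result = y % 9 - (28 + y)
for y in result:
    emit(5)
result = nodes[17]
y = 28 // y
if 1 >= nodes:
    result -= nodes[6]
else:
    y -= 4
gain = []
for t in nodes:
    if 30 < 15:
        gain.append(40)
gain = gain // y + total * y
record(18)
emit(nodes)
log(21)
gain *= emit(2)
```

Transformed code:
if result == result:
    result = y % 9 - (28 + y)
for y in result:
    emit(5)
result = nodes[17]
y = 28 // y
if 1 >= nodes:
    result = result - nodes[6]
else:
    y = y - 4
gain = [40 for t in nodes if 30 < 15]
gain = gain // y + total * y
record(18)
emit(nodes)
log(21)
gain = gain * emit(2)

result = result - nodes[6]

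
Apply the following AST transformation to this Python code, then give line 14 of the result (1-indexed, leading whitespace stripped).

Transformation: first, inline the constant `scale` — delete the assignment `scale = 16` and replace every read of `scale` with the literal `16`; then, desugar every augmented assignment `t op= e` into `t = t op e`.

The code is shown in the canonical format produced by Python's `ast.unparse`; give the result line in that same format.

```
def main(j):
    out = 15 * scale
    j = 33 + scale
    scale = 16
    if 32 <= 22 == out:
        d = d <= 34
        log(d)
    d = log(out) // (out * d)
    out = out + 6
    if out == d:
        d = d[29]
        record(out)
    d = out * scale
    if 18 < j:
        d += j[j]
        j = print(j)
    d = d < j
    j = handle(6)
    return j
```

Transformed code:
def main(j):
    out = 15 * 16
    j = 33 + 16
    if 32 <= 22 == out:
        d = d <= 34
        log(d)
    d = log(out) // (out * d)
    out = out + 6
    if out == d:
        d = d[29]
        record(out)
    d = out * 16
    if 18 < j:
        d = d + j[j]
        j = print(j)
    d = d < j
    j = handle(6)
    return j

d = d + j[j]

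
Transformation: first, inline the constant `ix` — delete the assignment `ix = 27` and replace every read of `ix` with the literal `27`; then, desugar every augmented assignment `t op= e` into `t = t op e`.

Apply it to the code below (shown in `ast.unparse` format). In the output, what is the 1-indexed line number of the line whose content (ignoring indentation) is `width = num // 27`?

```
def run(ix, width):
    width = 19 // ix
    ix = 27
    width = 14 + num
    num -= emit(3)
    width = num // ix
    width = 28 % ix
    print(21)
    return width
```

5

Transformed code:
def run(ix, width):
    width = 19 // 27
    width = 14 + num
    num = num - emit(3)
    width = num // 27
    width = 28 % 27
    print(21)
    return width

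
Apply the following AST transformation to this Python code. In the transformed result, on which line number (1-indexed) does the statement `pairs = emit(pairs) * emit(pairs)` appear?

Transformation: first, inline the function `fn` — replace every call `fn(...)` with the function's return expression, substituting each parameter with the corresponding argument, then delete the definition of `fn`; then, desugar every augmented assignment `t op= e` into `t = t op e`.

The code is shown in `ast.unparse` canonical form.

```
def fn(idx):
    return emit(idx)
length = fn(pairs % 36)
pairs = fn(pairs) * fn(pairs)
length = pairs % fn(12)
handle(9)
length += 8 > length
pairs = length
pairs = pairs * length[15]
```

Transformed code:
length = emit(pairs % 36)
pairs = emit(pairs) * emit(pairs)
length = pairs % emit(12)
handle(9)
length = length + (8 > length)
pairs = length
pairs = pairs * length[15]

2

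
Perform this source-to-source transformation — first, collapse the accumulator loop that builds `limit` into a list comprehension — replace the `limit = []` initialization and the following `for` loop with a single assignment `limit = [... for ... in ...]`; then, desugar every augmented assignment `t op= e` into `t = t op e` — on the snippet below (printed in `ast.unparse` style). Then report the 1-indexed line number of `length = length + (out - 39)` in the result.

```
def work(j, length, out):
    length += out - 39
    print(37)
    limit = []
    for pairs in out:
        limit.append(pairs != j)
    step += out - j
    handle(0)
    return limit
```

Transformed code:
def work(j, length, out):
    length = length + (out - 39)
    print(37)
    limit = [pairs != j for pairs in out]
    step = step + (out - j)
    handle(0)
    return limit

2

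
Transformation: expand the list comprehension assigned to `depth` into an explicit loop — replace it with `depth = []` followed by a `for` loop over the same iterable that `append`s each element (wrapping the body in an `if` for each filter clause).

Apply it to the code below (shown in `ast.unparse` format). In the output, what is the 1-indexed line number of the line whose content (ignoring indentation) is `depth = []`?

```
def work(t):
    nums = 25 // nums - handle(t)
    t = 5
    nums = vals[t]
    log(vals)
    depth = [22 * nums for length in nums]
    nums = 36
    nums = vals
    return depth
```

6

Transformed code:
def work(t):
    nums = 25 // nums - handle(t)
    t = 5
    nums = vals[t]
    log(vals)
    depth = []
    for length in nums:
        depth.append(22 * nums)
    nums = 36
    nums = vals
    return depth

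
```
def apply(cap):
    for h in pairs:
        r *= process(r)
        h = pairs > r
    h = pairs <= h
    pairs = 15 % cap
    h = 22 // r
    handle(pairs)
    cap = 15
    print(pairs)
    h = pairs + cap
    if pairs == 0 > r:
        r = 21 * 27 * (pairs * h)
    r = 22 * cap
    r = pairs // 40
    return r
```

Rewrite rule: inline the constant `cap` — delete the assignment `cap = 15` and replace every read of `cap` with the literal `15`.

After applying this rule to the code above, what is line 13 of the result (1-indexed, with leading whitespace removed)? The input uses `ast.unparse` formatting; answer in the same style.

r = 22 * 15

Transformed code:
def apply(cap):
    for h in pairs:
        r *= process(r)
        h = pairs > r
    h = pairs <= h
    pairs = 15 % 15
    h = 22 // r
    handle(pairs)
    print(pairs)
    h = pairs + 15
    if pairs == 0 > r:
        r = 21 * 27 * (pairs * h)
    r = 22 * 15
    r = pairs // 40
    return r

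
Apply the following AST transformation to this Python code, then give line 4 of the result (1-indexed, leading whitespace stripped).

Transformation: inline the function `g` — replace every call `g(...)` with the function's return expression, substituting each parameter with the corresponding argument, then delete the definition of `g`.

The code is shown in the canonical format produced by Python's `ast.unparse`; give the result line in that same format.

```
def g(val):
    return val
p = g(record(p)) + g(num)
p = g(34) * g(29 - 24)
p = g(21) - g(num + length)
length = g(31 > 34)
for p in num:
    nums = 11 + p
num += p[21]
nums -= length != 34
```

length = 31 > 34

Transformed code:
p = record(p) + num
p = 34 * (29 - 24)
p = 21 - (num + length)
length = 31 > 34
for p in num:
    nums = 11 + p
num += p[21]
nums -= length != 34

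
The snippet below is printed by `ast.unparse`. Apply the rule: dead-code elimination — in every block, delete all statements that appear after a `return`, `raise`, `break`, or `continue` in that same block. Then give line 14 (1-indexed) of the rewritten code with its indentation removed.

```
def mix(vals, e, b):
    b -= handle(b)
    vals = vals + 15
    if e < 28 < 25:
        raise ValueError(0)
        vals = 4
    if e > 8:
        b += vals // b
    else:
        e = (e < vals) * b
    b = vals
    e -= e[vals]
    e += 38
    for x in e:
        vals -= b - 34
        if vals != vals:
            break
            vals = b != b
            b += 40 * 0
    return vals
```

Transformed code:
def mix(vals, e, b):
    b -= handle(b)
    vals = vals + 15
    if e < 28 < 25:
        raise ValueError(0)
    if e > 8:
        b += vals // b
    else:
        e = (e < vals) * b
    b = vals
    e -= e[vals]
    e += 38
    for x in e:
        vals -= b - 34
        if vals != vals:
            break
    return vals

vals -= b - 34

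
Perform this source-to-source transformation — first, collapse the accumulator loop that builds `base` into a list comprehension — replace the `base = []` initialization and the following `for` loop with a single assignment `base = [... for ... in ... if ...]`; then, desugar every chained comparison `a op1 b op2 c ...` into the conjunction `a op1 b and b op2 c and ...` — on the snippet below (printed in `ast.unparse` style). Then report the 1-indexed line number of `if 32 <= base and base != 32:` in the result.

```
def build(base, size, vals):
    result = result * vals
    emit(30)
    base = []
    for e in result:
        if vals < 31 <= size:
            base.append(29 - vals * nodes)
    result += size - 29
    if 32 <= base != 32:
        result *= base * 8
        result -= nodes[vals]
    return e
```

6

Transformed code:
def build(base, size, vals):
    result = result * vals
    emit(30)
    base = [29 - vals * nodes for e in result if vals < 31 and 31 <= size]
    result += size - 29
    if 32 <= base and base != 32:
        result *= base * 8
        result -= nodes[vals]
    return e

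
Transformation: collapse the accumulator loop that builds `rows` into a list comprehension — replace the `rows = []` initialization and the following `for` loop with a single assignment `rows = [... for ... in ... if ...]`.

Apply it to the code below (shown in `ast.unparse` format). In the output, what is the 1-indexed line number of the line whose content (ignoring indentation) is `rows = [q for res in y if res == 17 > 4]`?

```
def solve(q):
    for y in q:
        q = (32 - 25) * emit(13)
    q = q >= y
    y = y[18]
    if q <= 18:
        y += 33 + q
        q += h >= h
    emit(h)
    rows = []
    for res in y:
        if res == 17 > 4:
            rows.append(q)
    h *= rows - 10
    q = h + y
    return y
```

Transformed code:
def solve(q):
    for y in q:
        q = (32 - 25) * emit(13)
    q = q >= y
    y = y[18]
    if q <= 18:
        y += 33 + q
        q += h >= h
    emit(h)
    rows = [q for res in y if res == 17 > 4]
    h *= rows - 10
    q = h + y
    return y

10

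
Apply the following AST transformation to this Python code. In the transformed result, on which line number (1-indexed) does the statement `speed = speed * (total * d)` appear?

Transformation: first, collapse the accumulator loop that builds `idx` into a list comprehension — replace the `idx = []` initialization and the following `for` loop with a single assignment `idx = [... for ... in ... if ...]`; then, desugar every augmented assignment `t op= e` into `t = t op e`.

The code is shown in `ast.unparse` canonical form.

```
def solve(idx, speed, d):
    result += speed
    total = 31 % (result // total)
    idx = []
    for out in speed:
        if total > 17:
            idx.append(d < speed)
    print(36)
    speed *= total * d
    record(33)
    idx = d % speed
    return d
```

6

Transformed code:
def solve(idx, speed, d):
    result = result + speed
    total = 31 % (result // total)
    idx = [d < speed for out in speed if total > 17]
    print(36)
    speed = speed * (total * d)
    record(33)
    idx = d % speed
    return d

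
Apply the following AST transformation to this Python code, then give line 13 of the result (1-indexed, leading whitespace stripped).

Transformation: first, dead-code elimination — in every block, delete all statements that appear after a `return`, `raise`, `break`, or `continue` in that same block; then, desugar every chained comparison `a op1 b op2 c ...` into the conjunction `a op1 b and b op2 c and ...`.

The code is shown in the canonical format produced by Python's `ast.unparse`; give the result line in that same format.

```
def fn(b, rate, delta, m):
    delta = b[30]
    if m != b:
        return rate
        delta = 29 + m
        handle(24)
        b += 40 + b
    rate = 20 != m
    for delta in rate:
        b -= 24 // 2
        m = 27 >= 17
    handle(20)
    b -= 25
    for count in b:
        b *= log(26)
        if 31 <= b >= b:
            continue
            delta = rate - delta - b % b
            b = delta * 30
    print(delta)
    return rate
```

if 31 <= b and b >= b:

Transformed code:
def fn(b, rate, delta, m):
    delta = b[30]
    if m != b:
        return rate
    rate = 20 != m
    for delta in rate:
        b -= 24 // 2
        m = 27 >= 17
    handle(20)
    b -= 25
    for count in b:
        b *= log(26)
        if 31 <= b and b >= b:
            continue
    print(delta)
    return rate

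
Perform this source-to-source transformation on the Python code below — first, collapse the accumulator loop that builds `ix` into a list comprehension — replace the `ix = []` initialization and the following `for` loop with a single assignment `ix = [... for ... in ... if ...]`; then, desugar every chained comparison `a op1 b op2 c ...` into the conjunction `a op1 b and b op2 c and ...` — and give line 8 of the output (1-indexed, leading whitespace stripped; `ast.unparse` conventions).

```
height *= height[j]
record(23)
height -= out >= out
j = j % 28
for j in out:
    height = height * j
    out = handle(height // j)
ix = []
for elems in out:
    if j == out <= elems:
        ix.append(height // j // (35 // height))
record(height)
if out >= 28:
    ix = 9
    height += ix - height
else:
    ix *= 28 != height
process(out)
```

ix = [height // j // (35 // height) for elems in out if j == out and out <= elems]

Transformed code:
height *= height[j]
record(23)
height -= out >= out
j = j % 28
for j in out:
    height = height * j
    out = handle(height // j)
ix = [height // j // (35 // height) for elems in out if j == out and out <= elems]
record(height)
if out >= 28:
    ix = 9
    height += ix - height
else:
    ix *= 28 != height
process(out)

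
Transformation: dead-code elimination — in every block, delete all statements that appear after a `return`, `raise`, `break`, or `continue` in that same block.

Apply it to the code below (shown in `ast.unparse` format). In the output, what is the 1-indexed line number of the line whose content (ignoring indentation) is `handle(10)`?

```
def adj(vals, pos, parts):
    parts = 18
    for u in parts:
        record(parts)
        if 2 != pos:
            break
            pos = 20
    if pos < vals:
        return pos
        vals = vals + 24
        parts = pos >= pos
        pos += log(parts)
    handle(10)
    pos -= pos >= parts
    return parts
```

Transformed code:
def adj(vals, pos, parts):
    parts = 18
    for u in parts:
        record(parts)
        if 2 != pos:
            break
    if pos < vals:
        return pos
    handle(10)
    pos -= pos >= parts
    return parts

9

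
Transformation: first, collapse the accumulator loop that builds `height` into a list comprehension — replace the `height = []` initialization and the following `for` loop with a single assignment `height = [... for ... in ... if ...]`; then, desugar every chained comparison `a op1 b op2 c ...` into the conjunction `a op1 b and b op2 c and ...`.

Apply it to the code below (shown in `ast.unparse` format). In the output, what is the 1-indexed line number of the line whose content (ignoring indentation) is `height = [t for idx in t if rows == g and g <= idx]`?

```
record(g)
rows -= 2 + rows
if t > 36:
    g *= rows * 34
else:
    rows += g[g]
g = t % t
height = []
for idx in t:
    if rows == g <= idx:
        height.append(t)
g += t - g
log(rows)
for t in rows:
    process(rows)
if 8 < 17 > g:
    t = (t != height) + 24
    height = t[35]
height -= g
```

Transformed code:
record(g)
rows -= 2 + rows
if t > 36:
    g *= rows * 34
else:
    rows += g[g]
g = t % t
height = [t for idx in t if rows == g and g <= idx]
g += t - g
log(rows)
for t in rows:
    process(rows)
if 8 < 17 and 17 > g:
    t = (t != height) + 24
    height = t[35]
height -= g

8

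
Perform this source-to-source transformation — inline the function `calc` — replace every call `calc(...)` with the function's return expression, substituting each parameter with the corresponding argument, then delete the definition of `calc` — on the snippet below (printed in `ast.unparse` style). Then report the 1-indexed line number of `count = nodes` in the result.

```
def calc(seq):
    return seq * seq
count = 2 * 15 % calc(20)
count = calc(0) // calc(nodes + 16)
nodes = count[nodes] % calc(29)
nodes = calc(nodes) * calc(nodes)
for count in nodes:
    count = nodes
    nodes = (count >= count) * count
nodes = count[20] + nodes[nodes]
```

6

Transformed code:
count = 2 * 15 % (20 * 20)
count = 0 * 0 // ((nodes + 16) * (nodes + 16))
nodes = count[nodes] % (29 * 29)
nodes = nodes * nodes * (nodes * nodes)
for count in nodes:
    count = nodes
    nodes = (count >= count) * count
nodes = count[20] + nodes[nodes]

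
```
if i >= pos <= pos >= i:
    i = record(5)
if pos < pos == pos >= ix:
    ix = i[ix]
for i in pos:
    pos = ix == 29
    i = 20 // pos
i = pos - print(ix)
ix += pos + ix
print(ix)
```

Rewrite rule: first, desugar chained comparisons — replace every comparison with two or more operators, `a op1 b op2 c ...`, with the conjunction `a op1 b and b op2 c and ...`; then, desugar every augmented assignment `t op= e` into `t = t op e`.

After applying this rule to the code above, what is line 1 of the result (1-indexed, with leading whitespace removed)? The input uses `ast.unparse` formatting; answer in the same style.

Transformed code:
if i >= pos and pos <= pos and (pos >= i):
    i = record(5)
if pos < pos and pos == pos and (pos >= ix):
    ix = i[ix]
for i in pos:
    pos = ix == 29
    i = 20 // pos
i = pos - print(ix)
ix = ix + (pos + ix)
print(ix)

if i >= pos and pos <= pos and (pos >= i):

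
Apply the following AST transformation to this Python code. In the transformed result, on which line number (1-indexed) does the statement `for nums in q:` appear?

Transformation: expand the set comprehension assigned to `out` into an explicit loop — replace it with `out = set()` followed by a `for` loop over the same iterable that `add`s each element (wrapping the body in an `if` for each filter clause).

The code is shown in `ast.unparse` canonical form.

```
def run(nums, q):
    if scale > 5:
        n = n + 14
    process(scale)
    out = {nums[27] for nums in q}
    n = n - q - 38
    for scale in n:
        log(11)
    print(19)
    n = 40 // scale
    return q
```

6

Transformed code:
def run(nums, q):
    if scale > 5:
        n = n + 14
    process(scale)
    out = set()
    for nums in q:
        out.add(nums[27])
    n = n - q - 38
    for scale in n:
        log(11)
    print(19)
    n = 40 // scale
    return q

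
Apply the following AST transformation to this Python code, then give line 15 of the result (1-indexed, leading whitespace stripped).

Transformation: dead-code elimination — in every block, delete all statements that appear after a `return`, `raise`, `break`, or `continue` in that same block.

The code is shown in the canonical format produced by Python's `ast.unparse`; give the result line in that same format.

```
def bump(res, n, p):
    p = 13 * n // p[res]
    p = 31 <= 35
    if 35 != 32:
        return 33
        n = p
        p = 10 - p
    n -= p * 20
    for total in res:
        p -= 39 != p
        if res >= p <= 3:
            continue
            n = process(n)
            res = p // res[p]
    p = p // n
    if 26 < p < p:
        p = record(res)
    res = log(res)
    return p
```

return p

Transformed code:
def bump(res, n, p):
    p = 13 * n // p[res]
    p = 31 <= 35
    if 35 != 32:
        return 33
    n -= p * 20
    for total in res:
        p -= 39 != p
        if res >= p <= 3:
            continue
    p = p // n
    if 26 < p < p:
        p = record(res)
    res = log(res)
    return p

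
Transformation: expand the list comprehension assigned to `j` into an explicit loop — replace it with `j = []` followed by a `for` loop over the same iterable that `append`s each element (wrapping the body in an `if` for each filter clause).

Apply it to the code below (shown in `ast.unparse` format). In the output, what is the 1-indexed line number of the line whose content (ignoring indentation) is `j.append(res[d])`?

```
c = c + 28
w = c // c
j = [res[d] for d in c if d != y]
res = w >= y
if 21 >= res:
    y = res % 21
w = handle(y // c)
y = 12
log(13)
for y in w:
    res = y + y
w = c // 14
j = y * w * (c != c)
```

6

Transformed code:
c = c + 28
w = c // c
j = []
for d in c:
    if d != y:
        j.append(res[d])
res = w >= y
if 21 >= res:
    y = res % 21
w = handle(y // c)
y = 12
log(13)
for y in w:
    res = y + y
w = c // 14
j = y * w * (c != c)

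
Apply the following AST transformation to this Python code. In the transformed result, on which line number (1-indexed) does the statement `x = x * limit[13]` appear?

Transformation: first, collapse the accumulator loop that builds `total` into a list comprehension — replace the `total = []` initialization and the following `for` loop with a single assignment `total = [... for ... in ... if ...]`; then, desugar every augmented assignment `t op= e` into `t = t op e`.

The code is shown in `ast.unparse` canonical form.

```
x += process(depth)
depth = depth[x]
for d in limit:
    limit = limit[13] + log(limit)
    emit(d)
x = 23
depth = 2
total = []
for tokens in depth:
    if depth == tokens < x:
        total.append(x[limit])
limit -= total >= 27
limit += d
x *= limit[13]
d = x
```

11

Transformed code:
x = x + process(depth)
depth = depth[x]
for d in limit:
    limit = limit[13] + log(limit)
    emit(d)
x = 23
depth = 2
total = [x[limit] for tokens in depth if depth == tokens < x]
limit = limit - (total >= 27)
limit = limit + d
x = x * limit[13]
d = x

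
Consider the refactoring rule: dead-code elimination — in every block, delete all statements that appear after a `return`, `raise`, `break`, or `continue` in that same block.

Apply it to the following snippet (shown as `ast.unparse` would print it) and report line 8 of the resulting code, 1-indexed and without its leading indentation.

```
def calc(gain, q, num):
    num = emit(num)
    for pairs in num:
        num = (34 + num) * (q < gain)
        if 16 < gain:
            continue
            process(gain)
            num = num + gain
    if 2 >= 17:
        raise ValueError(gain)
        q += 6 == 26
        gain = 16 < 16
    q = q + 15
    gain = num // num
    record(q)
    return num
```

Transformed code:
def calc(gain, q, num):
    num = emit(num)
    for pairs in num:
        num = (34 + num) * (q < gain)
        if 16 < gain:
            continue
    if 2 >= 17:
        raise ValueError(gain)
    q = q + 15
    gain = num // num
    record(q)
    return num

raise ValueError(gain)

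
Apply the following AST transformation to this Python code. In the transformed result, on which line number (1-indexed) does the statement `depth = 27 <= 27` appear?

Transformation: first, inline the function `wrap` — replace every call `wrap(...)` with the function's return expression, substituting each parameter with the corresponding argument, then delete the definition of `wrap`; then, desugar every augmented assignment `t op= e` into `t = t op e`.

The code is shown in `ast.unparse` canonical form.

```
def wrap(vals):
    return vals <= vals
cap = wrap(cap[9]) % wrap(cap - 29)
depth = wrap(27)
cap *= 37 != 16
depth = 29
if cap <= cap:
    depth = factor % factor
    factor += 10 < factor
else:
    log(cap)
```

Transformed code:
cap = (cap[9] <= cap[9]) % (cap - 29 <= cap - 29)
depth = 27 <= 27
cap = cap * (37 != 16)
depth = 29
if cap <= cap:
    depth = factor % factor
    factor = factor + (10 < factor)
else:
    log(cap)

2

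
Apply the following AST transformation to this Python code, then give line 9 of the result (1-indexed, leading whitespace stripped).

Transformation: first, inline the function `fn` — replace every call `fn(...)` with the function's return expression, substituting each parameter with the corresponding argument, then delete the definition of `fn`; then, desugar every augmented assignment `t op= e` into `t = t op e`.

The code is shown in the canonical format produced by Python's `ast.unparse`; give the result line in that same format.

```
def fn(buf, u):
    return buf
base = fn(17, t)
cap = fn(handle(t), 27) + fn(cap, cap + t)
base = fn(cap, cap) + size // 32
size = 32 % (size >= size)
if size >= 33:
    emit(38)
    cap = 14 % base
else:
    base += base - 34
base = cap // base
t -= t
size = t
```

base = base + (base - 34)

Transformed code:
base = 17
cap = handle(t) + cap
base = cap + size // 32
size = 32 % (size >= size)
if size >= 33:
    emit(38)
    cap = 14 % base
else:
    base = base + (base - 34)
base = cap // base
t = t - t
size = t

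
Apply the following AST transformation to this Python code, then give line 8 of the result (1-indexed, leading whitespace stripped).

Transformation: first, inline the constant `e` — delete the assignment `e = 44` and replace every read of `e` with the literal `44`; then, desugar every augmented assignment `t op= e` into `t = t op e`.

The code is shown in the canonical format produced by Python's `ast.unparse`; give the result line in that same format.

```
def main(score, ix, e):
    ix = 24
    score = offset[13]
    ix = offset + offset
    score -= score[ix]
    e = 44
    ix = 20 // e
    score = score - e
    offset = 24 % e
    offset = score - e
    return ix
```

Transformed code:
def main(score, ix, e):
    ix = 24
    score = offset[13]
    ix = offset + offset
    score = score - score[ix]
    ix = 20 // 44
    score = score - 44
    offset = 24 % 44
    offset = score - 44
    return ix

offset = 24 % 44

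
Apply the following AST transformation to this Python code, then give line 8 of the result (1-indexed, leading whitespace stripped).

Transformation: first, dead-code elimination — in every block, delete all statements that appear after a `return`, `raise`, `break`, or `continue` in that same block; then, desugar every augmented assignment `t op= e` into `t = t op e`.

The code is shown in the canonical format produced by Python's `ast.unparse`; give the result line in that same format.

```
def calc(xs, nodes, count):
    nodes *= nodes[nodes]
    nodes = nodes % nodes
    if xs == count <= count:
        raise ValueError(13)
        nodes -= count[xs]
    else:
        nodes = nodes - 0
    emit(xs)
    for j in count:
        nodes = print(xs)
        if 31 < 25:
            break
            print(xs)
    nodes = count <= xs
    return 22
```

emit(xs)

Transformed code:
def calc(xs, nodes, count):
    nodes = nodes * nodes[nodes]
    nodes = nodes % nodes
    if xs == count <= count:
        raise ValueError(13)
    else:
        nodes = nodes - 0
    emit(xs)
    for j in count:
        nodes = print(xs)
        if 31 < 25:
            break
    nodes = count <= xs
    return 22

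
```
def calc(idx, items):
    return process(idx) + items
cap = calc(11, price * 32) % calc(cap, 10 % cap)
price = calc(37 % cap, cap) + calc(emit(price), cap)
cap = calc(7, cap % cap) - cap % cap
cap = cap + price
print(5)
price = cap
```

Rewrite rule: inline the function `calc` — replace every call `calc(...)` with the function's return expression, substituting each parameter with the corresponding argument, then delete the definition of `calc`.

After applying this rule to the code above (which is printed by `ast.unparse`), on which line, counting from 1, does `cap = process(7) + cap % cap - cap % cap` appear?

3

Transformed code:
cap = (process(11) + price * 32) % (process(cap) + 10 % cap)
price = process(37 % cap) + cap + (process(emit(price)) + cap)
cap = process(7) + cap % cap - cap % cap
cap = cap + price
print(5)
price = cap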